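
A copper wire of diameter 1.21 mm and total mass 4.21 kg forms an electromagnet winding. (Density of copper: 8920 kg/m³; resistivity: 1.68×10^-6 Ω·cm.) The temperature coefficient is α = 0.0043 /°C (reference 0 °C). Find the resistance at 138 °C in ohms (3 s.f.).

9.55 Ω

ρ = 1.68×10^-6 Ω·cm = 1.68×10^-8 Ω·m
A = π(d/2)² = π(6.0500e-04 m)² = 1.1499e-06 m²
L = m/(density·A) = 4.21/(8920×1.1499e-06) = 410.4 m
R = ρL/A = (1.68×10^-8)(410.4)/(1.1499e-06) = 5.997 Ω
R(138 °C) = 5.997 × (1 + 0.0043×138) = 9.55 Ω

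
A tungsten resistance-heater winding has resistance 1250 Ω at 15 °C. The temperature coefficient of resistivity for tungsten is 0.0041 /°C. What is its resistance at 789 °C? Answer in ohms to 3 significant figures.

5220 Ω

ΔT = 789 − 15 = 774 °C
R = R₀(1 + αΔT) = 1250 × (1 + 0.0041×774) = 1250 × 4.173 = 5220 Ω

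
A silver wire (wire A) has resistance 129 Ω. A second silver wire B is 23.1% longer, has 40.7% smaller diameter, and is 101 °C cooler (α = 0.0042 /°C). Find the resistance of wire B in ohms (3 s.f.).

260 Ω

R ∝ ρL/d² with ρ ∝ (1+αΔT), so R_B/R_A = (1 + 23.1/100) × (1 − 40.7/100)⁻² × (1 − 0.0042×101)
= 1.231 × 2.844 × 0.5758 = 2.016
R_B = 2.016 × 129 = 260 Ω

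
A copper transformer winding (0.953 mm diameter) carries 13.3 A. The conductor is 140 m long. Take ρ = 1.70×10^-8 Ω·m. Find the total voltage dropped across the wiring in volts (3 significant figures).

A = π(d/2)² = π(4.7650e-04 m)² = 7.133e-07 m²
R = ρL/A = (1.70×10^-8)(140)/(7.133e-07) = 3.337 Ω
V = IR = 13.3 × 3.337 = 44.4 V

44.4 V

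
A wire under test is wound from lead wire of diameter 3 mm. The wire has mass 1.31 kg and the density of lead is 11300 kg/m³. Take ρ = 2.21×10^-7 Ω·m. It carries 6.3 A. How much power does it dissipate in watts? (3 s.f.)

A = π(d/2)² = π(1.5000e-03 m)² = 7.0686e-06 m²
L = m/(density·A) = 1.31/(11300×7.0686e-06) = 16.4 m
R = ρL/A = (2.21×10^-7)(16.4)/(7.0686e-06) = 0.5128 Ω
P = I²R = (6.3)² × 0.5128 = 20.4 W

20.4 W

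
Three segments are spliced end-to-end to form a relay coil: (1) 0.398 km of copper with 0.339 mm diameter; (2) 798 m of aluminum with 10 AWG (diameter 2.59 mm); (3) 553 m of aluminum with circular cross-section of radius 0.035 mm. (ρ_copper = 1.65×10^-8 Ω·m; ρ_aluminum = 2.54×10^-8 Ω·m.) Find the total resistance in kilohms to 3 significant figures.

3.73 kΩ

Seg 1: A = π(d/2)² = π(1.6950e-04 m)² = 9.026e-08 m²
R_1 = (1.65×10^-8)(398)/(9.026e-08) = 72.76 Ω
Seg 2: A = π(2.59/2 mm)² = π(1.2950e-03 m)² = 5.269e-06 m²
R_2 = (2.54×10^-8)(798)/(5.269e-06) = 3.847 Ω
Seg 3: A = πr² = π(3.5000e-05 m)² = 3.848e-09 m²
R_3 = (2.54×10^-8)(553)/(3.848e-09) = 3650 Ω
R_total = R_1 + R_2 + R_3 = 3.73 kΩ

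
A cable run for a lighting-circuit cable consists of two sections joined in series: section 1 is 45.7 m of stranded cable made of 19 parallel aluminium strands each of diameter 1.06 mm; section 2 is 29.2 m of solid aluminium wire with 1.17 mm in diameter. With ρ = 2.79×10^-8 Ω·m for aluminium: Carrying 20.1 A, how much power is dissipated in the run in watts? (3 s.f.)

Section 1: A_strand = π(5.3000e-04)² = 8.825e-07 m²; R₁ = ρL/(N·A_s) = (2.79×10^-8)(45.7)/(19×8.825e-07) = 0.07604 Ω
Section 2: A = π(d/2)² = π(5.8500e-04 m)² = 1.075e-06 m²
R₂ = (2.79×10^-8)(29.2)/(1.075e-06) = 0.7577 Ω
R = R₁ + R₂ = 0.8338 Ω
P = I²R = (20.1)² × 0.8338 = 337 W

337 W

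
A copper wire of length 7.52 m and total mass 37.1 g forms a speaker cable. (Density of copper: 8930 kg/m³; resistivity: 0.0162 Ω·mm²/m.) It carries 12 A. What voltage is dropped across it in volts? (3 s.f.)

2.65 V

ρ = 0.0162 Ω·mm²/m = 1.62×10^-8 Ω·m
A = m/(density·L) = 0.0371/(8930×7.52) = 5.5246e-07 m²
R = ρL/A = (1.62×10^-8)(7.52)/(5.5246e-07) = 0.2205 Ω
V = IR = 12 × 0.2205 = 2.65 V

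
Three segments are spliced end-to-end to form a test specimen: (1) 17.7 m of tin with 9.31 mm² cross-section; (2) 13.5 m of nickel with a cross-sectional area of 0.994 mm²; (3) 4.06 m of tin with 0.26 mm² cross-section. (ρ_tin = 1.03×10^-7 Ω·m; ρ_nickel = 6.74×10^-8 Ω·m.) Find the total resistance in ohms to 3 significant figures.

Seg 1: A = 9.31 mm² = 9.310e-06 m²
R_1 = (1.03×10^-7)(17.7)/(9.310e-06) = 0.1958 Ω
Seg 2: A = 0.994 mm² = 9.940e-07 m²
R_2 = (6.74×10^-8)(13.5)/(9.940e-07) = 0.9154 Ω
Seg 3: A = 0.26 mm² = 2.600e-07 m²
R_3 = (1.03×10^-7)(4.06)/(2.600e-07) = 1.608 Ω
R_total = R_1 + R_2 + R_3 = 2.72 Ω

2.72 Ω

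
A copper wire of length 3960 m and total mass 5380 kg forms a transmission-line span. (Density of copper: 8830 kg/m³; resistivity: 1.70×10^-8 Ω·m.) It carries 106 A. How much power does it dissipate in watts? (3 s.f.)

A = m/(density·L) = 5380/(8830×3960) = 1.5386e-04 m²
R = ρL/A = (1.70×10^-8)(3960)/(1.5386e-04) = 0.4375 Ω
P = I²R = (106)² × 0.4375 = 4920 W

4920 W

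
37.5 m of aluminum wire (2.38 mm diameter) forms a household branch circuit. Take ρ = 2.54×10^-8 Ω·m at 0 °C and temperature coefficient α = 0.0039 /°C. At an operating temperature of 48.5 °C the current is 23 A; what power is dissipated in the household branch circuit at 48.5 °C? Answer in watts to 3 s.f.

135 W

A = π(d/2)² = π(1.1900e-03 m)² = 4.449e-06 m²
R₍0₎ = ρL/A = (2.54×10^-8)(37.5)/(4.449e-06) = 0.2141 Ω
R₍48.5₎ = R₍0₎(1 + αΔT) = 0.2141 × (1 + 0.0039×48.5) = 0.2546 Ω
P = I²R = (23)² × 0.2546 = 135 W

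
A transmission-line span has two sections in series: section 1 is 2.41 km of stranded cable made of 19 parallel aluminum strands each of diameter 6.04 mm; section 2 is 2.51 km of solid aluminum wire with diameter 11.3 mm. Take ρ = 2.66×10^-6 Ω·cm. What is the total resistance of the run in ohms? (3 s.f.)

ρ = 2.66×10^-6 Ω·cm = 2.66×10^-8 Ω·m
Section 1: A_strand = π(3.0200e-03)² = 2.865e-05 m²; R₁ = ρL/(N·A_s) = (2.66×10^-8)(2410)/(19×2.865e-05) = 0.1178 Ω
Section 2: A = π(d/2)² = π(5.6500e-03 m)² = 1.003e-04 m²
R₂ = (2.66×10^-8)(2510)/(1.003e-04) = 0.6657 Ω
R = R₁ + R₂ = 0.784 Ω

0.784 Ω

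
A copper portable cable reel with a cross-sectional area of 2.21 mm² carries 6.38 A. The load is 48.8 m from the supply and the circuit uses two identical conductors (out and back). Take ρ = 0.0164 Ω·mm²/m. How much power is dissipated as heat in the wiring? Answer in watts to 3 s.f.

29.5 W

ρ = 0.0164 Ω·mm²/m = 1.64×10^-8 Ω·m
A = 2.21 mm² = 2.210e-06 m²
Total conductor length (both ways) L = 2 × 48.8 = 97.6 m
R = ρL/A = (1.64×10^-8)(97.6)/(2.210e-06) = 0.7243 Ω
P = I²R = (6.38)² × 0.7243 = 29.5 W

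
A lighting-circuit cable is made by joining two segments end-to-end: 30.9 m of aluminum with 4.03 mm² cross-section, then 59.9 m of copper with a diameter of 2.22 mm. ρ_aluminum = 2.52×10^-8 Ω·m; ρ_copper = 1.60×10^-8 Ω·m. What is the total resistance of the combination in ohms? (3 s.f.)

0.441 Ω

Segment 1: A = 4.03 mm² = 4.030e-06 m²
R₁ = ρL/A = (2.52×10^-8)(30.9)/(4.030e-06) = 0.1932 Ω
Segment 2: A = π(d/2)² = π(1.1100e-03 m)² = 3.871e-06 m²
R₂ = (1.60×10^-8)(59.9)/(3.871e-06) = 0.2476 Ω
R = R₁ + R₂ = 0.441 Ω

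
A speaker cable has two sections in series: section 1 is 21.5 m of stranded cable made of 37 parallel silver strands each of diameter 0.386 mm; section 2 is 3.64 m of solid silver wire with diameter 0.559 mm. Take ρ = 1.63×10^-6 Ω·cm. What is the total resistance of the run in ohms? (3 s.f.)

ρ = 1.63×10^-6 Ω·cm = 1.63×10^-8 Ω·m
Section 1: A_strand = π(1.9300e-04)² = 1.170e-07 m²; R₁ = ρL/(N·A_s) = (1.63×10^-8)(21.5)/(37×1.170e-07) = 0.08094 Ω
Section 2: A = π(d/2)² = π(2.7950e-04 m)² = 2.454e-07 m²
R₂ = (1.63×10^-8)(3.64)/(2.454e-07) = 0.2418 Ω
R = R₁ + R₂ = 0.323 Ω

0.323 Ω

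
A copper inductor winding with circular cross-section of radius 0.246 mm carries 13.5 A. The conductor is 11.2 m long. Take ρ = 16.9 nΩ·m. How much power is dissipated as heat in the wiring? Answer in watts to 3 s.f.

ρ = 16.9 nΩ·m = 1.69×10^-8 Ω·m
A = πr² = π(2.4600e-04 m)² = 1.901e-07 m²
R = ρL/A = (1.69×10^-8)(11.2)/(1.901e-07) = 0.9956 Ω
P = I²R = (13.5)² × 0.9956 = 181 W

181 W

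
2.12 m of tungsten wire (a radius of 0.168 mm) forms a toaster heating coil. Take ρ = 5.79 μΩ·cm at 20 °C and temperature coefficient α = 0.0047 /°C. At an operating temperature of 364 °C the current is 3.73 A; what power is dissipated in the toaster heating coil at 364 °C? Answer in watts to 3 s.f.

50.4 W

ρ = 5.79 μΩ·cm = 5.79×10^-8 Ω·m
A = πr² = π(1.6800e-04 m)² = 8.867e-08 m²
R₍20₎ = ρL/A = (5.79×10^-8)(2.12)/(8.867e-08) = 1.384 Ω
R₍364₎ = R₍20₎(1 + αΔT) = 1.384 × (1 + 0.0047×344) = 3.623 Ω
P = I²R = (3.73)² × 3.623 = 50.4 W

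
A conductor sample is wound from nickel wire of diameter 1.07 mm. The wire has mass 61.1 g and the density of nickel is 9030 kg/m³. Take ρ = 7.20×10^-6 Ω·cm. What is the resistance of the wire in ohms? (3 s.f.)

ρ = 7.20×10^-6 Ω·cm = 7.20×10^-8 Ω·m
A = π(d/2)² = π(5.3500e-04 m)² = 8.9920e-07 m²
L = m/(density·A) = 0.0611/(9030×8.9920e-07) = 7.525 m
R = ρL/A = (7.20×10^-8)(7.525)/(8.9920e-07) = 0.603 Ω

0.603 Ω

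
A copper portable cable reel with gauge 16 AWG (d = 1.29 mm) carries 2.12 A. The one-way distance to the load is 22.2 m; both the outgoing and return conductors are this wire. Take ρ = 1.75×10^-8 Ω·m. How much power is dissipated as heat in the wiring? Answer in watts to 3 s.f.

A = π(1.29/2 mm)² = π(6.4500e-04 m)² = 1.307e-06 m²
Total conductor length (both ways) L = 2 × 22.2 = 44.4 m
R = ρL/A = (1.75×10^-8)(44.4)/(1.307e-06) = 0.5945 Ω
P = I²R = (2.12)² × 0.5945 = 2.67 W

2.67 W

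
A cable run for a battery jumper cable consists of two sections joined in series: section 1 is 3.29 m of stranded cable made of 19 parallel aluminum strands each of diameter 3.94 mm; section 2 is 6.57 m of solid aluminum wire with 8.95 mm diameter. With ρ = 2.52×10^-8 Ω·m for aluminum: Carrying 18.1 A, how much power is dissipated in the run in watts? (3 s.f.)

0.979 W

Section 1: A_strand = π(1.9700e-03)² = 1.219e-05 m²; R₁ = ρL/(N·A_s) = (2.52×10^-8)(3.29)/(19×1.219e-05) = 3.579×10^-4 Ω
Section 2: A = π(d/2)² = π(4.4750e-03 m)² = 6.291e-05 m²
R₂ = (2.52×10^-8)(6.57)/(6.291e-05) = 0.002632 Ω
R = R₁ + R₂ = 0.00299 Ω
P = I²R = (18.1)² × 0.00299 = 0.979 W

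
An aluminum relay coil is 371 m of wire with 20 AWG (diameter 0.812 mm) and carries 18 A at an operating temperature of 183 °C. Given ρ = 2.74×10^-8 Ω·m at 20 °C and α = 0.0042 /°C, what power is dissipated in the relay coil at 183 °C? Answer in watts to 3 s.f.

A = π(0.812/2 mm)² = π(4.0600e-04 m)² = 5.178e-07 m²
R₍20₎ = ρL/A = (2.74×10^-8)(371)/(5.178e-07) = 19.63 Ω
R₍183₎ = R₍20₎(1 + αΔT) = 19.63 × (1 + 0.0042×163) = 33.07 Ω
P = I²R = (18)² × 33.07 = 10700 W

10700 W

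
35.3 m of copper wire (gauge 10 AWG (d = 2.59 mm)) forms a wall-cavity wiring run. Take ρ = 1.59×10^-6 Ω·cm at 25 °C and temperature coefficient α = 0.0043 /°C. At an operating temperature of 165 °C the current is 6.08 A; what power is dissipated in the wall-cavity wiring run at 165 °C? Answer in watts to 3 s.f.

6.31 W

ρ = 1.59×10^-6 Ω·cm = 1.59×10^-8 Ω·m
A = π(2.59/2 mm)² = π(1.2950e-03 m)² = 5.269e-06 m²
R₍25₎ = ρL/A = (1.59×10^-8)(35.3)/(5.269e-06) = 0.1065 Ω
R₍165₎ = R₍25₎(1 + αΔT) = 0.1065 × (1 + 0.0043×140) = 0.1707 Ω
P = I²R = (6.08)² × 0.1707 = 6.31 W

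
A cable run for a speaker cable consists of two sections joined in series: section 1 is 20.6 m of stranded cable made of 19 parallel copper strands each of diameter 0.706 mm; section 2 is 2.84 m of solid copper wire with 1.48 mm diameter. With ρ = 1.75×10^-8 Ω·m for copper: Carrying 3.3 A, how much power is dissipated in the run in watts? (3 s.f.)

Section 1: A_strand = π(3.5300e-04)² = 3.915e-07 m²; R₁ = ρL/(N·A_s) = (1.75×10^-8)(20.6)/(19×3.915e-07) = 0.04847 Ω
Section 2: A = π(d/2)² = π(7.4000e-04 m)² = 1.720e-06 m²
R₂ = (1.75×10^-8)(2.84)/(1.720e-06) = 0.02889 Ω
R = R₁ + R₂ = 0.07736 Ω
P = I²R = (3.3)² × 0.07736 = 0.842 W

0.842 W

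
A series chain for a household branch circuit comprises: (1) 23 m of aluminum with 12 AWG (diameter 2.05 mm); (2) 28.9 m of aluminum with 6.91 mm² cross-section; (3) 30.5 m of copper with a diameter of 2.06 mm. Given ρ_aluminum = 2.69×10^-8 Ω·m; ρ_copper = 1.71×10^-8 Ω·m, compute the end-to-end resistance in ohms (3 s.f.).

Seg 1: A = π(2.05/2 mm)² = π(1.0250e-03 m)² = 3.301e-06 m²
R_1 = (2.69×10^-8)(23)/(3.301e-06) = 0.1874 Ω
Seg 2: A = 6.91 mm² = 6.910e-06 m²
R_2 = (2.69×10^-8)(28.9)/(6.910e-06) = 0.1125 Ω
Seg 3: A = π(d/2)² = π(1.0300e-03 m)² = 3.333e-06 m²
R_3 = (1.71×10^-8)(30.5)/(3.333e-06) = 0.1565 Ω
R_total = R_1 + R_2 + R_3 = 0.456 Ω

0.456 Ω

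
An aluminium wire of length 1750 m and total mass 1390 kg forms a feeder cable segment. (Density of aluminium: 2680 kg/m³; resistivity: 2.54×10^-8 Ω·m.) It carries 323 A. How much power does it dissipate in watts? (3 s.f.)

15600 W

A = m/(density·L) = 1390/(2680×1750) = 2.9638e-04 m²
R = ρL/A = (2.54×10^-8)(1750)/(2.9638e-04) = 0.15 Ω
P = I²R = (323)² × 0.15 = 15600 W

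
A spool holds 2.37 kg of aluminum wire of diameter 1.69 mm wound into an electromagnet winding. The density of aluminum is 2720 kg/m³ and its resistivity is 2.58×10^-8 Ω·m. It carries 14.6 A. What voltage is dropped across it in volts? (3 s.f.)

A = π(d/2)² = π(8.4500e-04 m)² = 2.2432e-06 m²
L = m/(density·A) = 2.37/(2720×2.2432e-06) = 388.4 m
R = ρL/A = (2.58×10^-8)(388.4)/(2.2432e-06) = 4.468 Ω
V = IR = 14.6 × 4.468 = 65.2 V

65.2 V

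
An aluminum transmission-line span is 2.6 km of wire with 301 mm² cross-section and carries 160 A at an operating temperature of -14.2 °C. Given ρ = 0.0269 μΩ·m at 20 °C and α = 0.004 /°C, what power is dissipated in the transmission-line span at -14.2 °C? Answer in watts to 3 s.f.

ρ = 0.0269 μΩ·m = 2.69×10^-8 Ω·m
A = 301 mm² = 3.010e-04 m²
R₍20₎ = ρL/A = (2.69×10^-8)(2600)/(3.010e-04) = 0.2324 Ω
R₍-14.2₎ = R₍20₎(1 + αΔT) = 0.2324 × (1 + 0.004×-34.2) = 0.2006 Ω
P = I²R = (160)² × 0.2006 = 5130 W

5130 W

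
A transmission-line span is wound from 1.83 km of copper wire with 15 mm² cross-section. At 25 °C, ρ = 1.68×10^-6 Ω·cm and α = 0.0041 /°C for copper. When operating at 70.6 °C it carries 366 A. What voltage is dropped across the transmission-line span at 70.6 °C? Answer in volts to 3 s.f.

890 V

ρ = 1.68×10^-6 Ω·cm = 1.68×10^-8 Ω·m
A = 15 mm² = 1.500e-05 m²
R₍25₎ = ρL/A = (1.68×10^-8)(1830)/(1.500e-05) = 2.05 Ω
R₍70.6₎ = R₍25₎(1 + αΔT) = 2.05 × (1 + 0.0041×45.6) = 2.433 Ω
V = IR = 366 × 2.433 = 890 V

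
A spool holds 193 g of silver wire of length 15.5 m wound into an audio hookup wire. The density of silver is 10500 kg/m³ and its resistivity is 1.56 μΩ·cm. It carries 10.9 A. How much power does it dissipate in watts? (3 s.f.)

ρ = 1.56 μΩ·cm = 1.56×10^-8 Ω·m
A = m/(density·L) = 0.193/(10500×15.5) = 1.1859e-06 m²
R = ρL/A = (1.56×10^-8)(15.5)/(1.1859e-06) = 0.2039 Ω
P = I²R = (10.9)² × 0.2039 = 24.2 W

24.2 W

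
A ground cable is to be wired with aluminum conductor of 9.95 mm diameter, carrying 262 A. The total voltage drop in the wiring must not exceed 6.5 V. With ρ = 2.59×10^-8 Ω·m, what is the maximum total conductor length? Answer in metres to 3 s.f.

74.5 m

A = π(d/2)² = π(4.9750e-03 m)² = 7.776e-05 m²
L_max = V_max·A/(1·ρI) = (6.5)(7.776e-05)/(2.59×10^-8×262) = 74.5 m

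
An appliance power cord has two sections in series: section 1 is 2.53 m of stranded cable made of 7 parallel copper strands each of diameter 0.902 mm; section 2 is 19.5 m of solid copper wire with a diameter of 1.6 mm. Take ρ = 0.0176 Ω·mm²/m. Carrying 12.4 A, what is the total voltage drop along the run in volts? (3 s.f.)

ρ = 0.0176 Ω·mm²/m = 1.76×10^-8 Ω·m
Section 1: A_strand = π(4.5100e-04)² = 6.390e-07 m²; R₁ = ρL/(N·A_s) = (1.76×10^-8)(2.53)/(7×6.390e-07) = 0.009955 Ω
Section 2: A = π(d/2)² = π(8.0000e-04 m)² = 2.011e-06 m²
R₂ = (1.76×10^-8)(19.5)/(2.011e-06) = 0.1707 Ω
R = R₁ + R₂ = 0.1806 Ω
V = IR = 12.4 × 0.1806 = 2.24 V

2.24 V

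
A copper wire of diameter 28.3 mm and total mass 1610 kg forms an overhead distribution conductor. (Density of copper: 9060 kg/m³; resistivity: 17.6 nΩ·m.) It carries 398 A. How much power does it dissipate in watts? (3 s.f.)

1250 W

ρ = 17.6 nΩ·m = 1.76×10^-8 Ω·m
A = π(d/2)² = π(1.4150e-02 m)² = 6.2902e-04 m²
L = m/(density·A) = 1610/(9060×6.2902e-04) = 282.5 m
R = ρL/A = (1.76×10^-8)(282.5)/(6.2902e-04) = 0.007905 Ω
P = I²R = (398)² × 0.007905 = 1250 W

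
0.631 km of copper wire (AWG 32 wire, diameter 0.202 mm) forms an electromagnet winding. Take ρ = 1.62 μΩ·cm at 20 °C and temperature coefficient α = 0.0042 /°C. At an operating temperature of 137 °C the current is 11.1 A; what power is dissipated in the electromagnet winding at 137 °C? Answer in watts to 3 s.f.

58600 W

ρ = 1.62 μΩ·cm = 1.62×10^-8 Ω·m
A = π(0.202/2 mm)² = π(1.0100e-04 m)² = 3.205e-08 m²
R₍20₎ = ρL/A = (1.62×10^-8)(631)/(3.205e-08) = 319 Ω
R₍137₎ = R₍20₎(1 + αΔT) = 319 × (1 + 0.0042×117) = 475.7 Ω
P = I²R = (11.1)² × 475.7 = 58600 W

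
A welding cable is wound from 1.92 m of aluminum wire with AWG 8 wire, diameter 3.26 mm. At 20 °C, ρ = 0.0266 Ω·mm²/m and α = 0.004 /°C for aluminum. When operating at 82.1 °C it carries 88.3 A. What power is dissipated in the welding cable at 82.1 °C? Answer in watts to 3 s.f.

59.6 W

ρ = 0.0266 Ω·mm²/m = 2.66×10^-8 Ω·m
A = π(3.26/2 mm)² = π(1.6300e-03 m)² = 8.347e-06 m²
R₍20₎ = ρL/A = (2.66×10^-8)(1.92)/(8.347e-06) = 0.006119 Ω
R₍82.1₎ = R₍20₎(1 + αΔT) = 0.006119 × (1 + 0.004×62.1) = 0.007639 Ω
P = I²R = (88.3)² × 0.007639 = 59.6 W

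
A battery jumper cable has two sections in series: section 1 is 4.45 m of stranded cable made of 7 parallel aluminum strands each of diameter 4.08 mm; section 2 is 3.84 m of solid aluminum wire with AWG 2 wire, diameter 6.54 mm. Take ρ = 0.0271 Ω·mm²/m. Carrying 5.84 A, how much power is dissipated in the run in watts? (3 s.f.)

0.151 W

ρ = 0.0271 Ω·mm²/m = 2.71×10^-8 Ω·m
Section 1: A_strand = π(2.0400e-03)² = 1.307e-05 m²; R₁ = ρL/(N·A_s) = (2.71×10^-8)(4.45)/(7×1.307e-05) = 0.001318 Ω
Section 2: A = π(6.54/2 mm)² = π(3.2700e-03 m)² = 3.359e-05 m²
R₂ = (2.71×10^-8)(3.84)/(3.359e-05) = 0.003098 Ω
R = R₁ + R₂ = 0.004416 Ω
P = I²R = (5.84)² × 0.004416 = 0.151 W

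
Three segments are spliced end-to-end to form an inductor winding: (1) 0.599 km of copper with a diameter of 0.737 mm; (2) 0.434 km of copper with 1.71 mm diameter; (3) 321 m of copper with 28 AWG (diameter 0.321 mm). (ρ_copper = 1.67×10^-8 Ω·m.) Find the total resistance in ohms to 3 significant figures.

92.8 Ω

Seg 1: A = π(d/2)² = π(3.6850e-04 m)² = 4.266e-07 m²
R_1 = (1.67×10^-8)(599)/(4.266e-07) = 23.45 Ω
Seg 2: A = π(d/2)² = π(8.5500e-04 m)² = 2.297e-06 m²
R_2 = (1.67×10^-8)(434)/(2.297e-06) = 3.156 Ω
Seg 3: A = π(0.321/2 mm)² = π(1.6050e-04 m)² = 8.093e-08 m²
R_3 = (1.67×10^-8)(321)/(8.093e-08) = 66.24 Ω
R_total = R_1 + R_2 + R_3 = 92.8 Ω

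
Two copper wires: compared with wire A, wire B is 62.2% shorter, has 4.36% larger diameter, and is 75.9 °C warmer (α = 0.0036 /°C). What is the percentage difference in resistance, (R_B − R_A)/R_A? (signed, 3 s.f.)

-55.8%

R ∝ ρL/d² with ρ ∝ (1+αΔT), so R_B/R_A = (1 − 62.2/100) × (1 + 4.36/100)⁻² × (1 + 0.0036×75.9)
= 0.378 × 0.9182 × 1.273 = 0.4419
(R_B − R_A)/R_A = 0.4419 − 1 = -55.8%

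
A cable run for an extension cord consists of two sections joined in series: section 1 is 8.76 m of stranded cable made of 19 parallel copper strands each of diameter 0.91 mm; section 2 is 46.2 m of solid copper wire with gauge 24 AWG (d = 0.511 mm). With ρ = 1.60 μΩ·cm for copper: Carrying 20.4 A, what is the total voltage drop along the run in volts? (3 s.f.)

ρ = 1.60 μΩ·cm = 1.60×10^-8 Ω·m
Section 1: A_strand = π(4.5500e-04)² = 6.504e-07 m²; R₁ = ρL/(N·A_s) = (1.60×10^-8)(8.76)/(19×6.504e-07) = 0.01134 Ω
Section 2: A = π(0.511/2 mm)² = π(2.5550e-04 m)² = 2.051e-07 m²
R₂ = (1.60×10^-8)(46.2)/(2.051e-07) = 3.604 Ω
R = R₁ + R₂ = 3.616 Ω
V = IR = 20.4 × 3.616 = 73.8 V

73.8 V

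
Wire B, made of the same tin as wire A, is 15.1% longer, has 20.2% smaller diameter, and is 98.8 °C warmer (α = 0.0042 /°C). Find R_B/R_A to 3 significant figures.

2.56

R ∝ ρL/d² with ρ ∝ (1+αΔT), so R_B/R_A = (1 + 15.1/100) × (1 − 20.2/100)⁻² × (1 + 0.0042×98.8)
= 1.151 × 1.57 × 1.415 = 2.56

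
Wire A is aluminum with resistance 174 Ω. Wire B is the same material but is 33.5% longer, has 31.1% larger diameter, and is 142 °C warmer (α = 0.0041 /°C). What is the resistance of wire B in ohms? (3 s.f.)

R ∝ ρL/d² with ρ ∝ (1+αΔT), so R_B/R_A = (1 + 33.5/100) × (1 + 31.1/100)⁻² × (1 + 0.0041×142)
= 1.335 × 0.5818 × 1.582 = 1.229
R_B = 1.229 × 174 = 214 Ω

214 Ω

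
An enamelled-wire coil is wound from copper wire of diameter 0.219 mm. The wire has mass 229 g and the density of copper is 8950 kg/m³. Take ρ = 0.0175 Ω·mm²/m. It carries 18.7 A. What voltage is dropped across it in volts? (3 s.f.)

ρ = 0.0175 Ω·mm²/m = 1.75×10^-8 Ω·m
A = π(d/2)² = π(1.0950e-04 m)² = 3.7668e-08 m²
L = m/(density·A) = 0.229/(8950×3.7668e-08) = 679.3 m
R = ρL/A = (1.75×10^-8)(679.3)/(3.7668e-08) = 315.6 Ω
V = IR = 18.7 × 315.6 = 5900 V

5900 V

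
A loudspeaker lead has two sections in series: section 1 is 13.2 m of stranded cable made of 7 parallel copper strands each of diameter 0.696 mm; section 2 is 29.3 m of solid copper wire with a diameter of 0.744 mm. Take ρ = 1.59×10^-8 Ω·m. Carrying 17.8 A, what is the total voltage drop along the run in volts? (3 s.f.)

Section 1: A_strand = π(3.4800e-04)² = 3.805e-07 m²; R₁ = ρL/(N·A_s) = (1.59×10^-8)(13.2)/(7×3.805e-07) = 0.07881 Ω
Section 2: A = π(d/2)² = π(3.7200e-04 m)² = 4.347e-07 m²
R₂ = (1.59×10^-8)(29.3)/(4.347e-07) = 1.072 Ω
R = R₁ + R₂ = 1.15 Ω
V = IR = 17.8 × 1.15 = 20.5 V

20.5 V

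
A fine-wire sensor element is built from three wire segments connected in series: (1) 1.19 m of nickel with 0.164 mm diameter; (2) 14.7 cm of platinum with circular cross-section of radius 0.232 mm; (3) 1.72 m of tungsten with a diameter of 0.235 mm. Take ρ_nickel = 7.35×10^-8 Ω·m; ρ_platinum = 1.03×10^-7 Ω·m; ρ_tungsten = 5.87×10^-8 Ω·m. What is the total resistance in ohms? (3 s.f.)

6.56 Ω

Seg 1: A = π(d/2)² = π(8.2000e-05 m)² = 2.112e-08 m²
R_1 = (7.35×10^-8)(1.19)/(2.112e-08) = 4.141 Ω
Seg 2: A = πr² = π(2.3200e-04 m)² = 1.691e-07 m²
R_2 = (1.03×10^-7)(0.147)/(1.691e-07) = 0.08954 Ω
Seg 3: A = π(d/2)² = π(1.1750e-04 m)² = 4.337e-08 m²
R_3 = (5.87×10^-8)(1.72)/(4.337e-08) = 2.328 Ω
R_total = R_1 + R_2 + R_3 = 6.56 Ω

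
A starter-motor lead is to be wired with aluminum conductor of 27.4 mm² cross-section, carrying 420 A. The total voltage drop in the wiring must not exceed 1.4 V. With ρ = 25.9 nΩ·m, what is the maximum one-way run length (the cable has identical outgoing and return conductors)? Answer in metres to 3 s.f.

1.76 m

ρ = 25.9 nΩ·m = 2.59×10^-8 Ω·m
A = 27.4 mm² = 2.740e-05 m²
L_max = V_max·A/(2·ρI) = (1.4)(2.740e-05)/(2×2.59×10^-8×420) = 1.76 m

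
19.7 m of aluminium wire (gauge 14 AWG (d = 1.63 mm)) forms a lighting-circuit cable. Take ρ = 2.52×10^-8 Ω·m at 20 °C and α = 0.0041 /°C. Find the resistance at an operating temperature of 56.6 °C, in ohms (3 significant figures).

0.274 Ω

A = π(1.63/2 mm)² = π(8.1500e-04 m)² = 2.087e-06 m²
R₍20°C₎ = ρL/A = (2.52×10^-8)(19.7)/(2.087e-06) = 0.2379 Ω
R = R₀(1 + αΔT) = 0.2379(1 + 0.0041×36.6) = 0.274 Ω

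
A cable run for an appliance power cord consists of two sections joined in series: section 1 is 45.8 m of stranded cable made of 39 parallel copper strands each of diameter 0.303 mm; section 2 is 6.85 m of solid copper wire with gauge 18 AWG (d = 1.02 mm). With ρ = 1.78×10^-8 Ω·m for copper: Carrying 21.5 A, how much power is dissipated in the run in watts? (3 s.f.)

Section 1: A_strand = π(1.5150e-04)² = 7.211e-08 m²; R₁ = ρL/(N·A_s) = (1.78×10^-8)(45.8)/(39×7.211e-08) = 0.2899 Ω
Section 2: A = π(1.02/2 mm)² = π(5.1000e-04 m)² = 8.171e-07 m²
R₂ = (1.78×10^-8)(6.85)/(8.171e-07) = 0.1492 Ω
R = R₁ + R₂ = 0.4391 Ω
P = I²R = (21.5)² × 0.4391 = 203 W

203 W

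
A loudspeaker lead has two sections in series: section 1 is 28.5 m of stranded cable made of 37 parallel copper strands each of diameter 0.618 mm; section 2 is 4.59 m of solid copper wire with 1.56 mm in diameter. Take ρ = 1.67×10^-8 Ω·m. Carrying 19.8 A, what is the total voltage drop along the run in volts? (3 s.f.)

1.64 V

Section 1: A_strand = π(3.0900e-04)² = 3.000e-07 m²; R₁ = ρL/(N·A_s) = (1.67×10^-8)(28.5)/(37×3.000e-07) = 0.04288 Ω
Section 2: A = π(d/2)² = π(7.8000e-04 m)² = 1.911e-06 m²
R₂ = (1.67×10^-8)(4.59)/(1.911e-06) = 0.0401 Ω
R = R₁ + R₂ = 0.08299 Ω
V = IR = 19.8 × 0.08299 = 1.64 V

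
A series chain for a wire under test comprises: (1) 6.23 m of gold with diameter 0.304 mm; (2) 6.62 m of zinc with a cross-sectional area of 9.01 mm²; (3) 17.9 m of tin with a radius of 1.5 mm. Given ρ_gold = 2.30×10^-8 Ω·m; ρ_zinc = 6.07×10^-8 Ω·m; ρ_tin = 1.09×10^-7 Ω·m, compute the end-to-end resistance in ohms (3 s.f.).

2.29 Ω

Seg 1: A = π(d/2)² = π(1.5200e-04 m)² = 7.258e-08 m²
R_1 = (2.30×10^-8)(6.23)/(7.258e-08) = 1.974 Ω
Seg 2: A = 9.01 mm² = 9.010e-06 m²
R_2 = (6.07×10^-8)(6.62)/(9.010e-06) = 0.0446 Ω
Seg 3: A = πr² = π(1.5000e-03 m)² = 7.069e-06 m²
R_3 = (1.09×10^-7)(17.9)/(7.069e-06) = 0.276 Ω
R_total = R_1 + R_2 + R_3 = 2.29 Ω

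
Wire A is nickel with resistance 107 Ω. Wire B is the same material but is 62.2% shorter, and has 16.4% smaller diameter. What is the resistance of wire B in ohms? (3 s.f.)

57.9 Ω

R ∝ L/d², so R_B/R_A = (1 − 62.2/100) × (1 − 16.4/100)⁻²
= 0.378 × 1.431 = 0.5409
R_B = 0.5409 × 107 = 57.9 Ω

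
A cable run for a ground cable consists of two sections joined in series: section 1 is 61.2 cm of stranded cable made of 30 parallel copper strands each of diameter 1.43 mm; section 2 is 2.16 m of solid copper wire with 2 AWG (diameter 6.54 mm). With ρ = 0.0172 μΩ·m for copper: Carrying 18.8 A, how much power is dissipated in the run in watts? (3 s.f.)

ρ = 0.0172 μΩ·m = 1.72×10^-8 Ω·m
Section 1: A_strand = π(7.1500e-04)² = 1.606e-06 m²; R₁ = ρL/(N·A_s) = (1.72×10^-8)(0.612)/(30×1.606e-06) = 2.185×10^-4 Ω
Section 2: A = π(6.54/2 mm)² = π(3.2700e-03 m)² = 3.359e-05 m²
R₂ = (1.72×10^-8)(2.16)/(3.359e-05) = 0.001106 Ω
R = R₁ + R₂ = 0.001324 Ω
P = I²R = (18.8)² × 0.001324 = 0.468 W

0.468 W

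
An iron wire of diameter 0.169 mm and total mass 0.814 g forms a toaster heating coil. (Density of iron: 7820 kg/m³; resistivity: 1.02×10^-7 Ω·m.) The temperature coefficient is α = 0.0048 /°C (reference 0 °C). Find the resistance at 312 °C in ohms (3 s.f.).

52.7 Ω

A = π(d/2)² = π(8.4500e-05 m)² = 2.2432e-08 m²
L = m/(density·A) = 8.140×10^-4/(7820×2.2432e-08) = 4.64 m
R = ρL/A = (1.02×10^-7)(4.64)/(2.2432e-08) = 21.1 Ω
R(312 °C) = 21.1 × (1 + 0.0048×312) = 52.7 Ω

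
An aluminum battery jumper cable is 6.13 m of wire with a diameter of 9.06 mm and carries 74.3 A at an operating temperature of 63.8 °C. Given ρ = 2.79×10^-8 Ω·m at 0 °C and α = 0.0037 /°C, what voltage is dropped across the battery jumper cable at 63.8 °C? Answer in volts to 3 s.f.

0.244 V

A = π(d/2)² = π(4.5300e-03 m)² = 6.447e-05 m²
R₍0₎ = ρL/A = (2.79×10^-8)(6.13)/(6.447e-05) = 0.002653 Ω
R₍63.8₎ = R₍0₎(1 + αΔT) = 0.002653 × (1 + 0.0037×63.8) = 0.003279 Ω
V = IR = 74.3 × 0.003279 = 0.244 V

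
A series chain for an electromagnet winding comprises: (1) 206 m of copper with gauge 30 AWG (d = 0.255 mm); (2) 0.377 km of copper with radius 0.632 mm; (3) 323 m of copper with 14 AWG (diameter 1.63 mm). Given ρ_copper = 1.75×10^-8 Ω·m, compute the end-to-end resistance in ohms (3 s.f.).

78.6 Ω

Seg 1: A = π(0.255/2 mm)² = π(1.2750e-04 m)² = 5.107e-08 m²
R_1 = (1.75×10^-8)(206)/(5.107e-08) = 70.59 Ω
Seg 2: A = πr² = π(6.3200e-04 m)² = 1.255e-06 m²
R_2 = (1.75×10^-8)(377)/(1.255e-06) = 5.258 Ω
Seg 3: A = π(1.63/2 mm)² = π(8.1500e-04 m)² = 2.087e-06 m²
R_3 = (1.75×10^-8)(323)/(2.087e-06) = 2.709 Ω
R_total = R_1 + R_2 + R_3 = 78.6 Ω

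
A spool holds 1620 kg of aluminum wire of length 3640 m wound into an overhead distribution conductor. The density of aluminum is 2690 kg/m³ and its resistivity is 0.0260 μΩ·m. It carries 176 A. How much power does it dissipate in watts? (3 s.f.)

ρ = 0.0260 μΩ·m = 2.60×10^-8 Ω·m
A = m/(density·L) = 1620/(2690×3640) = 1.6545e-04 m²
R = ρL/A = (2.60×10^-8)(3640)/(1.6545e-04) = 0.572 Ω
P = I²R = (176)² × 0.572 = 17700 W

17700 W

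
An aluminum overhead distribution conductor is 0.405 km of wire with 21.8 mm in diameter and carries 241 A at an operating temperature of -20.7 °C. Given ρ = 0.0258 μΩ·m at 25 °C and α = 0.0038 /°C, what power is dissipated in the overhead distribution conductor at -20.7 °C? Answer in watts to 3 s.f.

ρ = 0.0258 μΩ·m = 2.58×10^-8 Ω·m
A = π(d/2)² = π(1.0900e-02 m)² = 3.733e-04 m²
R₍25₎ = ρL/A = (2.58×10^-8)(405)/(3.733e-04) = 0.02799 Ω
R₍-20.7₎ = R₍25₎(1 + αΔT) = 0.02799 × (1 + 0.0038×-45.7) = 0.02313 Ω
P = I²R = (241)² × 0.02313 = 1340 W

1340 W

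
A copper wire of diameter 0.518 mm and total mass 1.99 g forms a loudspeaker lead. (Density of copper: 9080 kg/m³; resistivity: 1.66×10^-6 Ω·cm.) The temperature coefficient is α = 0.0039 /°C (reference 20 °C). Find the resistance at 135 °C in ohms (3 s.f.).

ρ = 1.66×10^-6 Ω·cm = 1.66×10^-8 Ω·m
A = π(d/2)² = π(2.5900e-04 m)² = 2.1074e-07 m²
L = m/(density·A) = 0.00199/(9080×2.1074e-07) = 1.04 m
R = ρL/A = (1.66×10^-8)(1.04)/(2.1074e-07) = 0.08192 Ω
R(135 °C) = 0.08192 × (1 + 0.0039×115) = 0.119 Ω

0.119 Ω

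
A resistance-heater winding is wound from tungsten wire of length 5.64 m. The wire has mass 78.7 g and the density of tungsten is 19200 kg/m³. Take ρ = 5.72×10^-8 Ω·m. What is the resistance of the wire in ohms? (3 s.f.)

0.444 Ω

A = m/(density·L) = 0.0787/(19200×5.64) = 7.2677e-07 m²
R = ρL/A = (5.72×10^-8)(5.64)/(7.2677e-07) = 0.444 Ω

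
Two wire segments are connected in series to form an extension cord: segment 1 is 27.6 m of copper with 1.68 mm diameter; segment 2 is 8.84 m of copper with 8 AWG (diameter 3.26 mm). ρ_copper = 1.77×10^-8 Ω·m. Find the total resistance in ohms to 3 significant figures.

0.239 Ω

Segment 1: A = π(d/2)² = π(8.4000e-04 m)² = 2.217e-06 m²
R₁ = ρL/A = (1.77×10^-8)(27.6)/(2.217e-06) = 0.2204 Ω
Segment 2: A = π(3.26/2 mm)² = π(1.6300e-03 m)² = 8.347e-06 m²
R₂ = (1.77×10^-8)(8.84)/(8.347e-06) = 0.01875 Ω
R = R₁ + R₂ = 0.239 Ω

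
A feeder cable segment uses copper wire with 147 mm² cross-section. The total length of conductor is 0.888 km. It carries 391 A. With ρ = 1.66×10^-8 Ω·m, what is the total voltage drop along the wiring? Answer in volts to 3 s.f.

A = 147 mm² = 1.470e-04 m²
R = ρL/A = (1.66×10^-8)(888)/(1.470e-04) = 0.1003 Ω
V = IR = 391 × 0.1003 = 39.2 V

39.2 V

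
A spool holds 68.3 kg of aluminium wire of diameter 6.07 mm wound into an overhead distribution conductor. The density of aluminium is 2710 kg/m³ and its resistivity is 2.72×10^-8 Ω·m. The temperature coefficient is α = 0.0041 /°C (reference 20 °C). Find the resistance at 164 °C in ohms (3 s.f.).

1.30 Ω

A = π(d/2)² = π(3.0350e-03 m)² = 2.8938e-05 m²
L = m/(density·A) = 68.3/(2710×2.8938e-05) = 870.9 m
R = ρL/A = (2.72×10^-8)(870.9)/(2.8938e-05) = 0.8186 Ω
R(164 °C) = 0.8186 × (1 + 0.0041×144) = 1.30 Ω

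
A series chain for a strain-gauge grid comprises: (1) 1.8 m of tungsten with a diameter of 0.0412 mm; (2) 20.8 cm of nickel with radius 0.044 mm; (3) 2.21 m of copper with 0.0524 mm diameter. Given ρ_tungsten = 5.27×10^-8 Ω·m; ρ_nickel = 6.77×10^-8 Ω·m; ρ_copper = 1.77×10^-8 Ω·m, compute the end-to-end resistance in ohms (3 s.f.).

91.6 Ω

Seg 1: A = π(d/2)² = π(2.0600e-05 m)² = 1.333e-09 m²
R_1 = (5.27×10^-8)(1.8)/(1.333e-09) = 71.15 Ω
Seg 2: A = πr² = π(4.4000e-05 m)² = 6.082e-09 m²
R_2 = (6.77×10^-8)(0.208)/(6.082e-09) = 2.315 Ω
Seg 3: A = π(d/2)² = π(2.6200e-05 m)² = 2.157e-09 m²
R_3 = (1.77×10^-8)(2.21)/(2.157e-09) = 18.14 Ω
R_total = R_1 + R_2 + R_3 = 91.6 Ω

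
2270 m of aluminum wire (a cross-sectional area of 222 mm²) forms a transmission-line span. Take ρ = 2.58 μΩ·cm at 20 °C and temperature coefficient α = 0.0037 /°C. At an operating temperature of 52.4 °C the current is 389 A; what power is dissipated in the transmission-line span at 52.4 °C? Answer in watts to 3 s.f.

ρ = 2.58 μΩ·cm = 2.58×10^-8 Ω·m
A = 222 mm² = 2.220e-04 m²
R₍20₎ = ρL/A = (2.58×10^-8)(2270)/(2.220e-04) = 0.2638 Ω
R₍52.4₎ = R₍20₎(1 + αΔT) = 0.2638 × (1 + 0.0037×32.4) = 0.2954 Ω
P = I²R = (389)² × 0.2954 = 44700 W

44700 W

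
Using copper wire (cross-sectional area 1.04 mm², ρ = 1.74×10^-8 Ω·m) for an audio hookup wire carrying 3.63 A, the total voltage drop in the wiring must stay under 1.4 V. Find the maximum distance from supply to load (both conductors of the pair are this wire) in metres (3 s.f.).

A = 1.04 mm² = 1.040e-06 m²
L_max = V_max·A/(2·ρI) = (1.4)(1.040e-06)/(2×1.74×10^-8×3.63) = 11.5 m

11.5 m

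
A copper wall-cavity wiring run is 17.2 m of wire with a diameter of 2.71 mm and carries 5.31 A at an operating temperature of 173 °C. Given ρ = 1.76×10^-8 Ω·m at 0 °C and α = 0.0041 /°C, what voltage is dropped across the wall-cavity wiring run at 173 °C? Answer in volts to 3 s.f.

0.476 V

A = π(d/2)² = π(1.3550e-03 m)² = 5.768e-06 m²
R₍0₎ = ρL/A = (1.76×10^-8)(17.2)/(5.768e-06) = 0.05248 Ω
R₍173₎ = R₍0₎(1 + αΔT) = 0.05248 × (1 + 0.0041×173) = 0.08971 Ω
V = IR = 5.31 × 0.08971 = 0.476 V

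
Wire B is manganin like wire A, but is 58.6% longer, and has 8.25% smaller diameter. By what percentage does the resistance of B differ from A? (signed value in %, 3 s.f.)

88.4%

R ∝ L/d², so R_B/R_A = (1 + 58.6/100) × (1 − 8.25/100)⁻²
= 1.586 × 1.188 = 1.884
(R_B − R_A)/R_A = 1.884 − 1 = 88.4%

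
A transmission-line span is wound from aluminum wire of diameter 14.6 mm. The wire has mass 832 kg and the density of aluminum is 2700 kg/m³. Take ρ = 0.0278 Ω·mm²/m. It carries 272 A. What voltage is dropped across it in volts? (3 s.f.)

83.1 V

ρ = 0.0278 Ω·mm²/m = 2.78×10^-8 Ω·m
A = π(d/2)² = π(7.3000e-03 m)² = 1.6742e-04 m²
L = m/(density·A) = 832/(2700×1.6742e-04) = 1841 m
R = ρL/A = (2.78×10^-8)(1841)/(1.6742e-04) = 0.3056 Ω
V = IR = 272 × 0.3056 = 83.1 V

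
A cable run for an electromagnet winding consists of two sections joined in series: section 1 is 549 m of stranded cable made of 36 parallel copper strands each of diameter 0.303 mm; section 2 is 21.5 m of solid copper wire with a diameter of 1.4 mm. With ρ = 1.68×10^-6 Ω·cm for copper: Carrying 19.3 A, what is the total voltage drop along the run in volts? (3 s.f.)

ρ = 1.68×10^-6 Ω·cm = 1.68×10^-8 Ω·m
Section 1: A_strand = π(1.5150e-04)² = 7.211e-08 m²; R₁ = ρL/(N·A_s) = (1.68×10^-8)(549)/(36×7.211e-08) = 3.553 Ω
Section 2: A = π(d/2)² = π(7.0000e-04 m)² = 1.539e-06 m²
R₂ = (1.68×10^-8)(21.5)/(1.539e-06) = 0.2346 Ω
R = R₁ + R₂ = 3.788 Ω
V = IR = 19.3 × 3.788 = 73.1 V

73.1 V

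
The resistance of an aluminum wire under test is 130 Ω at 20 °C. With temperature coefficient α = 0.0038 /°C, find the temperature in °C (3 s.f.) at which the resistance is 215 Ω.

192 °C

R = R₀(1 + α(T − T₀)) ⇒ T = T₀ + (R/R₀ − 1)/α
T = 20 + (215/130 − 1)/0.0038 = 20 + (0.6538)/0.0038 = 192 °C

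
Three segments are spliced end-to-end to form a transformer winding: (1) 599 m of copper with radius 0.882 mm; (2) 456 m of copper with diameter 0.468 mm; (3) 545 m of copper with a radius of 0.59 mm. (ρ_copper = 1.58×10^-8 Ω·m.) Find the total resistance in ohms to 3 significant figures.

Seg 1: A = πr² = π(8.8200e-04 m)² = 2.444e-06 m²
R_1 = (1.58×10^-8)(599)/(2.444e-06) = 3.873 Ω
Seg 2: A = π(d/2)² = π(2.3400e-04 m)² = 1.720e-07 m²
R_2 = (1.58×10^-8)(456)/(1.720e-07) = 41.88 Ω
Seg 3: A = πr² = π(5.9000e-04 m)² = 1.094e-06 m²
R_3 = (1.58×10^-8)(545)/(1.094e-06) = 7.874 Ω
R_total = R_1 + R_2 + R_3 = 53.6 Ω

53.6 Ω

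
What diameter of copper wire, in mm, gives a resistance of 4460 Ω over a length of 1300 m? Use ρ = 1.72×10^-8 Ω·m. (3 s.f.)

A = ρL/R = (1.72×10^-8)(1300)/(4460) = 5.013e-09 m²
d = 2√(A/π) = 7.990e-05 m = 0.0799 mm

0.0799 mm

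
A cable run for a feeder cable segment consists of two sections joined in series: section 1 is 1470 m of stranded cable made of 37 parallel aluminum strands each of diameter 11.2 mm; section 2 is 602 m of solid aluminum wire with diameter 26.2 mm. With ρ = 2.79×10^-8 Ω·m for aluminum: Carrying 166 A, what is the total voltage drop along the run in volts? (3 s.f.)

7.04 V

Section 1: A_strand = π(5.6000e-03)² = 9.852e-05 m²; R₁ = ρL/(N·A_s) = (2.79×10^-8)(1470)/(37×9.852e-05) = 0.01125 Ω
Section 2: A = π(d/2)² = π(1.3100e-02 m)² = 5.391e-04 m²
R₂ = (2.79×10^-8)(602)/(5.391e-04) = 0.03115 Ω
R = R₁ + R₂ = 0.0424 Ω
V = IR = 166 × 0.0424 = 7.04 V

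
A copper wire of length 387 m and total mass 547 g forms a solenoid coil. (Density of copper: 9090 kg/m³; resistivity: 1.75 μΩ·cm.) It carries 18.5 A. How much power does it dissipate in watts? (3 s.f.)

14900 W

ρ = 1.75 μΩ·cm = 1.75×10^-8 Ω·m
A = m/(density·L) = 0.547/(9090×387) = 1.5549e-07 m²
R = ρL/A = (1.75×10^-8)(387)/(1.5549e-07) = 43.55 Ω
P = I²R = (18.5)² × 43.55 = 14900 W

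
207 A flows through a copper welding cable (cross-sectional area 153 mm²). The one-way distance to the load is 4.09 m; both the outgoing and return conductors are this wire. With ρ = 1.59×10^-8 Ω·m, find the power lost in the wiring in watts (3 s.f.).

36.4 W

A = 153 mm² = 1.530e-04 m²
Total conductor length (both ways) L = 2 × 4.09 = 8.18 m
R = ρL/A = (1.59×10^-8)(8.18)/(1.530e-04) = 8.501×10^-4 Ω
P = I²R = (207)² × 8.501×10^-4 = 36.4 W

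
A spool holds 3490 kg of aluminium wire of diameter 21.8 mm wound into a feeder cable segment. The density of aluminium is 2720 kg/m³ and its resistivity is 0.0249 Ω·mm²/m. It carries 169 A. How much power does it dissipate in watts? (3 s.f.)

6550 W

ρ = 0.0249 Ω·mm²/m = 2.49×10^-8 Ω·m
A = π(d/2)² = π(1.0900e-02 m)² = 3.7325e-04 m²
L = m/(density·A) = 3490/(2720×3.7325e-04) = 3438 m
R = ρL/A = (2.49×10^-8)(3438)/(3.7325e-04) = 0.2293 Ω
P = I²R = (169)² × 0.2293 = 6550 W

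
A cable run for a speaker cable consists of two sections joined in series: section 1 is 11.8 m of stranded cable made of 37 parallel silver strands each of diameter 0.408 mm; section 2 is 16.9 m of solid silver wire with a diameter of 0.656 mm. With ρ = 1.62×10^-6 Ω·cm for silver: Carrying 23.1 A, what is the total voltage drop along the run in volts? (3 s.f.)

19.6 V

ρ = 1.62×10^-6 Ω·cm = 1.62×10^-8 Ω·m
Section 1: A_strand = π(2.0400e-04)² = 1.307e-07 m²; R₁ = ρL/(N·A_s) = (1.62×10^-8)(11.8)/(37×1.307e-07) = 0.03952 Ω
Section 2: A = π(d/2)² = π(3.2800e-04 m)² = 3.380e-07 m²
R₂ = (1.62×10^-8)(16.9)/(3.380e-07) = 0.81 Ω
R = R₁ + R₂ = 0.8496 Ω
V = IR = 23.1 × 0.8496 = 19.6 V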